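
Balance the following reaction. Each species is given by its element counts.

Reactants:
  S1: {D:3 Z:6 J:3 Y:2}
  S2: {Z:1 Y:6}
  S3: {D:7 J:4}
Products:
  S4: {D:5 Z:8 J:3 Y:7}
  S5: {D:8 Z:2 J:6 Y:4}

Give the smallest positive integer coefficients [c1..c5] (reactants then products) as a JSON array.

Coefficients: [6, 6, 6, 4, 5]

D: 6·3+6·0+6·7 = 60 | 4·5+5·8 = 60
Z: 6·6+6·1+6·0 = 42 | 4·8+5·2 = 42
J: 6·3+6·0+6·4 = 42 | 4·3+5·6 = 42
Y: 6·2+6·6+6·0 = 48 | 4·7+5·4 = 48
gcd(6,6,6,4,5) = 1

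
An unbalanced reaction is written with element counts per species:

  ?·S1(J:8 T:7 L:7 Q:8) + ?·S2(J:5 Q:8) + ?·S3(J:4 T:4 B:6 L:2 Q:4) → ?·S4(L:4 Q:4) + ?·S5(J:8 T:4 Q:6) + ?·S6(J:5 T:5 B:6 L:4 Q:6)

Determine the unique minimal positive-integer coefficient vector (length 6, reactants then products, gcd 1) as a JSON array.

J: 4·8+4·5+4·4 = 68 | 5·0+6·8+4·5 = 68
T: 4·7+4·0+4·4 = 44 | 5·0+6·4+4·5 = 44
B: 4·0+4·0+4·6 = 24 | 5·0+6·0+4·6 = 24
L: 4·7+4·0+4·2 = 36 | 5·4+6·0+4·4 = 36
Q: 4·8+4·8+4·4 = 80 | 5·4+6·6+4·6 = 80
gcd(4,4,4,5,6,4) = 1

Coefficients: [4, 4, 4, 5, 6, 4]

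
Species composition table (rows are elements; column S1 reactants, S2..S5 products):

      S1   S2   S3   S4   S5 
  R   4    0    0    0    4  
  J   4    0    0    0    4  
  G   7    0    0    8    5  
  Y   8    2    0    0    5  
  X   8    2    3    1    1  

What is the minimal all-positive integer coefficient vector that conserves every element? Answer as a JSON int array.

Coefficients: [4, 6, 5, 1, 4]

R: 4·4 = 16 | 6·0+5·0+1·0+4·4 = 16
J: 4·4 = 16 | 6·0+5·0+1·0+4·4 = 16
G: 4·7 = 28 | 6·0+5·0+1·8+4·5 = 28
Y: 4·8 = 32 | 6·2+5·0+1·0+4·5 = 32
X: 4·8 = 32 | 6·2+5·3+1·1+4·1 = 32
gcd(4,6,5,1,4) = 1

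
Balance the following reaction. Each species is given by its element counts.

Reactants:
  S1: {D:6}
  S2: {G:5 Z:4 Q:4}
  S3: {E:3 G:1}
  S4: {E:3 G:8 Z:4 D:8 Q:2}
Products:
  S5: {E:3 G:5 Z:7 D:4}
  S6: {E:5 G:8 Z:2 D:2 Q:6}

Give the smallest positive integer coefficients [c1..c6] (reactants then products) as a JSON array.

E: 1·0+4·0+6·3+1·3 = 21 | 2·3+3·5 = 21
G: 1·0+4·5+6·1+1·8 = 34 | 2·5+3·8 = 34
Z: 1·0+4·4+6·0+1·4 = 20 | 2·7+3·2 = 20
D: 1·6+4·0+6·0+1·8 = 14 | 2·4+3·2 = 14
Q: 1·0+4·4+6·0+1·2 = 18 | 2·0+3·6 = 18
gcd(1,4,6,1,2,3) = 1

Coefficients: [1, 4, 6, 1, 2, 3]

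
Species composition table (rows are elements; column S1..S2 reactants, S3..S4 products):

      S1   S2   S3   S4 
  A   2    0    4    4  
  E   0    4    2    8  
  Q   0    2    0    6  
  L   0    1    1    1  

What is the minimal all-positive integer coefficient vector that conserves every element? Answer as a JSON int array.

A: 6·2+3·0 = 12 | 2·4+1·4 = 12
E: 6·0+3·4 = 12 | 2·2+1·8 = 12
Q: 6·0+3·2 = 6 | 2·0+1·6 = 6
L: 6·0+3·1 = 3 | 2·1+1·1 = 3
gcd(6,3,2,1) = 1

Coefficients: [6, 3, 2, 1]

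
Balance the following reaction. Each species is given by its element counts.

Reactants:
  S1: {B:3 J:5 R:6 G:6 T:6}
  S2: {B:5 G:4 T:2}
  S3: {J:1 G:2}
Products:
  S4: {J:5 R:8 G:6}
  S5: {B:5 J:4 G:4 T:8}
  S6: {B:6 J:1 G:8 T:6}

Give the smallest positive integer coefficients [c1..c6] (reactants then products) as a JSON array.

B: 4·3+2·5+5·0 = 22 | 3·0+2·5+2·6 = 22
J: 4·5+2·0+5·1 = 25 | 3·5+2·4+2·1 = 25
R: 4·6+2·0+5·0 = 24 | 3·8+2·0+2·0 = 24
G: 4·6+2·4+5·2 = 42 | 3·6+2·4+2·8 = 42
T: 4·6+2·2+5·0 = 28 | 3·0+2·8+2·6 = 28
gcd(4,2,5,3,2,2) = 1

Coefficients: [4, 2, 5, 3, 2, 2]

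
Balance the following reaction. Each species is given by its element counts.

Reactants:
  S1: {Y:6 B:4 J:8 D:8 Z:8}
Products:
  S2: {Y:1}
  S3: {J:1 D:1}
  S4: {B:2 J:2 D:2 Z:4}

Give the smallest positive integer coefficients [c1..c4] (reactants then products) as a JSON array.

Y: 1·6 = 6 | 6·1+4·0+2·0 = 6
B: 1·4 = 4 | 6·0+4·0+2·2 = 4
J: 1·8 = 8 | 6·0+4·1+2·2 = 8
D: 1·8 = 8 | 6·0+4·1+2·2 = 8
Z: 1·8 = 8 | 6·0+4·0+2·4 = 8
gcd(1,6,4,2) = 1

Coefficients: [1, 6, 4, 2]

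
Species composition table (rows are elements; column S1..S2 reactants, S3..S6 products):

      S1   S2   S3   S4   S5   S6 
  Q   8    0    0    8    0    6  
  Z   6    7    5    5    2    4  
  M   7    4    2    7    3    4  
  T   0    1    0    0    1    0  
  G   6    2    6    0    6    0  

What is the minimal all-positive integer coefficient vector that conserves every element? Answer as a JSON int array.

Coefficients: [6, 3, 4, 3, 3, 4]

Q: 6·8+3·0 = 48 | 4·0+3·8+3·0+4·6 = 48
Z: 6·6+3·7 = 57 | 4·5+3·5+3·2+4·4 = 57
M: 6·7+3·4 = 54 | 4·2+3·7+3·3+4·4 = 54
T: 6·0+3·1 = 3 | 4·0+3·0+3·1+4·0 = 3
G: 6·6+3·2 = 42 | 4·6+3·0+3·6+4·0 = 42
gcd(6,3,4,3,3,4) = 1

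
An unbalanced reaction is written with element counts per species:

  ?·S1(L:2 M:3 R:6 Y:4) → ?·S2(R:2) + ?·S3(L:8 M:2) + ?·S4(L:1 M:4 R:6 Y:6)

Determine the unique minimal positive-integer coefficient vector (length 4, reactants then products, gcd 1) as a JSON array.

Coefficients: [6, 6, 1, 4]

L: 6·2 = 12 | 6·0+1·8+4·1 = 12
M: 6·3 = 18 | 6·0+1·2+4·4 = 18
R: 6·6 = 36 | 6·2+1·0+4·6 = 36
Y: 6·4 = 24 | 6·0+1·0+4·6 = 24
gcd(6,6,1,4) = 1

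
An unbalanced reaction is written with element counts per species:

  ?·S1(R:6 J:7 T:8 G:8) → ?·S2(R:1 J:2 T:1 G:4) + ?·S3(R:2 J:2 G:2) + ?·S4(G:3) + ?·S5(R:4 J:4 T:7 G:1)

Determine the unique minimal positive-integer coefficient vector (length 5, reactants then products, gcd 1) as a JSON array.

Coefficients: [6, 6, 3, 4, 6]

R: 6·6 = 36 | 6·1+3·2+4·0+6·4 = 36
J: 6·7 = 42 | 6·2+3·2+4·0+6·4 = 42
T: 6·8 = 48 | 6·1+3·0+4·0+6·7 = 48
G: 6·8 = 48 | 6·4+3·2+4·3+6·1 = 48
gcd(6,6,3,4,6) = 1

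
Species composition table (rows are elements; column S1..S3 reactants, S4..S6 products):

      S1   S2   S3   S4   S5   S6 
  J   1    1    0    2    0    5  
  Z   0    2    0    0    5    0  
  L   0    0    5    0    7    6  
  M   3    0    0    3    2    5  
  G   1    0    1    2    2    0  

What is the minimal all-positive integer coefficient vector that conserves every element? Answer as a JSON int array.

J: 6·1+5·1+4·0 = 11 | 3·2+2·0+1·5 = 11
Z: 6·0+5·2+4·0 = 10 | 3·0+2·5+1·0 = 10
L: 6·0+5·0+4·5 = 20 | 3·0+2·7+1·6 = 20
M: 6·3+5·0+4·0 = 18 | 3·3+2·2+1·5 = 18
G: 6·1+5·0+4·1 = 10 | 3·2+2·2+1·0 = 10
gcd(6,5,4,3,2,1) = 1

Coefficients: [6, 5, 4, 3, 2, 1]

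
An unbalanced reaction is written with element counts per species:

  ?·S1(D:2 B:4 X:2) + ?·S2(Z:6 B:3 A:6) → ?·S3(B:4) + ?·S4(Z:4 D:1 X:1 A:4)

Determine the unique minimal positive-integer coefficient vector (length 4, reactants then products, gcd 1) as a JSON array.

Z: 3·0+4·6 = 24 | 6·0+6·4 = 24
D: 3·2+4·0 = 6 | 6·0+6·1 = 6
B: 3·4+4·3 = 24 | 6·4+6·0 = 24
X: 3·2+4·0 = 6 | 6·0+6·1 = 6
A: 3·0+4·6 = 24 | 6·0+6·4 = 24
gcd(3,4,6,6) = 1

Coefficients: [3, 4, 6, 6]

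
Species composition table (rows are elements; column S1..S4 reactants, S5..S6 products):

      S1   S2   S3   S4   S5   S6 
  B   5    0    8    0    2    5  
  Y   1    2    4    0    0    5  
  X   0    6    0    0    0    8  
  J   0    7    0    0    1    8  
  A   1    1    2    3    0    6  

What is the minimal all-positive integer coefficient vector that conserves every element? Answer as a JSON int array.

Coefficients: [3, 4, 1, 3, 4, 3]

B: 3·5+4·0+1·8+3·0 = 23 | 4·2+3·5 = 23
Y: 3·1+4·2+1·4+3·0 = 15 | 4·0+3·5 = 15
X: 3·0+4·6+1·0+3·0 = 24 | 4·0+3·8 = 24
J: 3·0+4·7+1·0+3·0 = 28 | 4·1+3·8 = 28
A: 3·1+4·1+1·2+3·3 = 18 | 4·0+3·6 = 18
gcd(3,4,1,3,4,3) = 1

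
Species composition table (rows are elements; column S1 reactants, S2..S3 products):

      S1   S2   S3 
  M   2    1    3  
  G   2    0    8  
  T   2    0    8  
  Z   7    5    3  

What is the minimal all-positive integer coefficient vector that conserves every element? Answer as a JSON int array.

Coefficients: [4, 5, 1]

M: 4·2 = 8 | 5·1+1·3 = 8
G: 4·2 = 8 | 5·0+1·8 = 8
T: 4·2 = 8 | 5·0+1·8 = 8
Z: 4·7 = 28 | 5·5+1·3 = 28
gcd(4,5,1) = 1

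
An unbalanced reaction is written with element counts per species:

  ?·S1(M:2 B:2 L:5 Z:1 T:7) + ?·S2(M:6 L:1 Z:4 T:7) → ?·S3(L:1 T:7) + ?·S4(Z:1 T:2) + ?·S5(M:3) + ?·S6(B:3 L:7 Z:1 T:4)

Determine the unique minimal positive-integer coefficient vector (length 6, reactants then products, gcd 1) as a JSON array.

M: 6·2+1·6 = 18 | 3·0+6·0+6·3+4·0 = 18
B: 6·2+1·0 = 12 | 3·0+6·0+6·0+4·3 = 12
L: 6·5+1·1 = 31 | 3·1+6·0+6·0+4·7 = 31
Z: 6·1+1·4 = 10 | 3·0+6·1+6·0+4·1 = 10
T: 6·7+1·7 = 49 | 3·7+6·2+6·0+4·4 = 49
gcd(6,1,3,6,6,4) = 1

Coefficients: [6, 1, 3, 6, 6, 4]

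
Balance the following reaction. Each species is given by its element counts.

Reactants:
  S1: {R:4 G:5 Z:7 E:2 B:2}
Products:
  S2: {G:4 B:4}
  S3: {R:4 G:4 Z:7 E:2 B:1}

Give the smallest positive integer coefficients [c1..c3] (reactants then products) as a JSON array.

R: 4·4 = 16 | 1·0+4·4 = 16
G: 4·5 = 20 | 1·4+4·4 = 20
Z: 4·7 = 28 | 1·0+4·7 = 28
E: 4·2 = 8 | 1·0+4·2 = 8
B: 4·2 = 8 | 1·4+4·1 = 8
gcd(4,1,4) = 1

Coefficients: [4, 1, 4]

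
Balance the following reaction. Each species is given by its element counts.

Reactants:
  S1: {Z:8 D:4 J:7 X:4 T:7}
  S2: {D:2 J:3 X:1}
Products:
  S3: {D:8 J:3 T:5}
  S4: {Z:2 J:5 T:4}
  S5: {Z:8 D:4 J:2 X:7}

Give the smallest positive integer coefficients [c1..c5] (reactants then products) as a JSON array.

Coefficients: [3, 2, 1, 4, 2]

Z: 3·8+2·0 = 24 | 1·0+4·2+2·8 = 24
D: 3·4+2·2 = 16 | 1·8+4·0+2·4 = 16
J: 3·7+2·3 = 27 | 1·3+4·5+2·2 = 27
X: 3·4+2·1 = 14 | 1·0+4·0+2·7 = 14
T: 3·7+2·0 = 21 | 1·5+4·4+2·0 = 21
gcd(3,2,1,4,2) = 1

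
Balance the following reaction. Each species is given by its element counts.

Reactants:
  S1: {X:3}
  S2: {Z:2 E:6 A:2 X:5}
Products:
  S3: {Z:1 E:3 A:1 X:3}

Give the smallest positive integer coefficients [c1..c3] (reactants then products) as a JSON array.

Z: 1·0+3·2 = 6 | 6·1 = 6
E: 1·0+3·6 = 18 | 6·3 = 18
A: 1·0+3·2 = 6 | 6·1 = 6
X: 1·3+3·5 = 18 | 6·3 = 18
gcd(1,3,6) = 1

Coefficients: [1, 3, 6]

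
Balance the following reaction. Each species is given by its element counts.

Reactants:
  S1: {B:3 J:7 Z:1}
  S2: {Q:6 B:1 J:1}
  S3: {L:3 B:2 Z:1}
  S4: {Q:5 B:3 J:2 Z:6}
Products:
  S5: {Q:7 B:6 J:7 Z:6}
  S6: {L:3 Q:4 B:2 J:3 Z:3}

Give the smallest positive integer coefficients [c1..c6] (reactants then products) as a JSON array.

L: 4·0+3·0+2·3+5·0 = 6 | 5·0+2·3 = 6
Q: 4·0+3·6+2·0+5·5 = 43 | 5·7+2·4 = 43
B: 4·3+3·1+2·2+5·3 = 34 | 5·6+2·2 = 34
J: 4·7+3·1+2·0+5·2 = 41 | 5·7+2·3 = 41
Z: 4·1+3·0+2·1+5·6 = 36 | 5·6+2·3 = 36
gcd(4,3,2,5,5,2) = 1

Coefficients: [4, 3, 2, 5, 5, 2]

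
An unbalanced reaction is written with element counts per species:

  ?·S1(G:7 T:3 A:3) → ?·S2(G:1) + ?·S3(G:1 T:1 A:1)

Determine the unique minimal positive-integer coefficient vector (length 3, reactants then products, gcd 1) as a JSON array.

Coefficients: [1, 4, 3]

G: 1·7 = 7 | 4·1+3·1 = 7
T: 1·3 = 3 | 4·0+3·1 = 3
A: 1·3 = 3 | 4·0+3·1 = 3
gcd(1,4,3) = 1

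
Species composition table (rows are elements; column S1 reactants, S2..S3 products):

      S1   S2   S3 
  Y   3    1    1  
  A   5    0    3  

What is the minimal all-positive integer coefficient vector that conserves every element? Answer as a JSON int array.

Coefficients: [3, 4, 5]

Y: 3·3 = 9 | 4·1+5·1 = 9
A: 3·5 = 15 | 4·0+5·3 = 15
gcd(3,4,5) = 1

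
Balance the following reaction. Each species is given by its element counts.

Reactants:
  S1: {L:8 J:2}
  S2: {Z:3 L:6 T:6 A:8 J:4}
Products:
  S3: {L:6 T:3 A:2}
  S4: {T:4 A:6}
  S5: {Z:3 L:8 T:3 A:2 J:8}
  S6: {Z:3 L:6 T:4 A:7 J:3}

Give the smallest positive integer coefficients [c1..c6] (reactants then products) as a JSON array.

Z: 1·0+3·3 = 9 | 1·0+1·0+1·3+2·3 = 9
L: 1·8+3·6 = 26 | 1·6+1·0+1·8+2·6 = 26
T: 1·0+3·6 = 18 | 1·3+1·4+1·3+2·4 = 18
A: 1·0+3·8 = 24 | 1·2+1·6+1·2+2·7 = 24
J: 1·2+3·4 = 14 | 1·0+1·0+1·8+2·3 = 14
gcd(1,3,1,1,1,2) = 1

Coefficients: [1, 3, 1, 1, 1, 2]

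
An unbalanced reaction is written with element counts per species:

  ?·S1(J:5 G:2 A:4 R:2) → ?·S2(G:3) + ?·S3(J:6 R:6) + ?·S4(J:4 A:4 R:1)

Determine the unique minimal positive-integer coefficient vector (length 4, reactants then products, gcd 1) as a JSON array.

Coefficients: [6, 4, 1, 6]

J: 6·5 = 30 | 4·0+1·6+6·4 = 30
G: 6·2 = 12 | 4·3+1·0+6·0 = 12
A: 6·4 = 24 | 4·0+1·0+6·4 = 24
R: 6·2 = 12 | 4·0+1·6+6·1 = 12
gcd(6,4,1,6) = 1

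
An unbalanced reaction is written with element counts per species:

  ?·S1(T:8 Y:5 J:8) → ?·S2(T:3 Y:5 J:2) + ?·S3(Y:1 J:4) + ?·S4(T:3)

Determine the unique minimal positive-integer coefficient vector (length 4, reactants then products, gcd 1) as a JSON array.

Coefficients: [3, 2, 5, 6]

T: 3·8 = 24 | 2·3+5·0+6·3 = 24
Y: 3·5 = 15 | 2·5+5·1+6·0 = 15
J: 3·8 = 24 | 2·2+5·4+6·0 = 24
gcd(3,2,5,6) = 1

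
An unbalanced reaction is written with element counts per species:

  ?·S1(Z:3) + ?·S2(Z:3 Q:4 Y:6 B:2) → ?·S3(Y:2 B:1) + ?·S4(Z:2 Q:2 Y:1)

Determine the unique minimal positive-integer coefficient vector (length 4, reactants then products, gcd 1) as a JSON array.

Z: 1·3+3·3 = 12 | 6·0+6·2 = 12
Q: 1·0+3·4 = 12 | 6·0+6·2 = 12
Y: 1·0+3·6 = 18 | 6·2+6·1 = 18
B: 1·0+3·2 = 6 | 6·1+6·0 = 6
gcd(1,3,6,6) = 1

Coefficients: [1, 3, 6, 6]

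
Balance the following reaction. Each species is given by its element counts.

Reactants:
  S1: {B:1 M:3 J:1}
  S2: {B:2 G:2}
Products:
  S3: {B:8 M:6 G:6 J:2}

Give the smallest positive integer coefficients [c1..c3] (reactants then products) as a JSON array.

B: 2·1+3·2 = 8 | 1·8 = 8
M: 2·3+3·0 = 6 | 1·6 = 6
G: 2·0+3·2 = 6 | 1·6 = 6
J: 2·1+3·0 = 2 | 1·2 = 2
gcd(2,3,1) = 1

Coefficients: [2, 3, 1]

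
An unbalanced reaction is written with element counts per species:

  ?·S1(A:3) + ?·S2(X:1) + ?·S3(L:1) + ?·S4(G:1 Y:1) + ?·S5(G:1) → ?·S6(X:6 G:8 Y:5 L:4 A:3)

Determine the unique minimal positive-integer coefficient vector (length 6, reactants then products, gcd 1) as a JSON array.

Coefficients: [1, 6, 4, 5, 3, 1]

X: 1·0+6·1+4·0+5·0+3·0 = 6 | 1·6 = 6
G: 1·0+6·0+4·0+5·1+3·1 = 8 | 1·8 = 8
Y: 1·0+6·0+4·0+5·1+3·0 = 5 | 1·5 = 5
L: 1·0+6·0+4·1+5·0+3·0 = 4 | 1·4 = 4
A: 1·3+6·0+4·0+5·0+3·0 = 3 | 1·3 = 3
gcd(1,6,4,5,3,1) = 1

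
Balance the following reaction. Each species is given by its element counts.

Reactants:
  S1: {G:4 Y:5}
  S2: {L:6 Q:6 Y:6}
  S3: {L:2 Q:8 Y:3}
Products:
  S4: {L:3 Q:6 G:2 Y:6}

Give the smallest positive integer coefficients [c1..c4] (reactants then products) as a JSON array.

L: 3·0+2·6+3·2 = 18 | 6·3 = 18
Q: 3·0+2·6+3·8 = 36 | 6·6 = 36
G: 3·4+2·0+3·0 = 12 | 6·2 = 12
Y: 3·5+2·6+3·3 = 36 | 6·6 = 36
gcd(3,2,3,6) = 1

Coefficients: [3, 2, 3, 6]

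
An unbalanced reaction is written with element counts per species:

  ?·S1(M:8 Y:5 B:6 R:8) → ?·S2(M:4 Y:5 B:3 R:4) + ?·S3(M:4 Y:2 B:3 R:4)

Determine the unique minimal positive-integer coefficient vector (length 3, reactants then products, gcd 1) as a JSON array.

M: 3·8 = 24 | 1·4+5·4 = 24
Y: 3·5 = 15 | 1·5+5·2 = 15
B: 3·6 = 18 | 1·3+5·3 = 18
R: 3·8 = 24 | 1·4+5·4 = 24
gcd(3,1,5) = 1

Coefficients: [3, 1, 5]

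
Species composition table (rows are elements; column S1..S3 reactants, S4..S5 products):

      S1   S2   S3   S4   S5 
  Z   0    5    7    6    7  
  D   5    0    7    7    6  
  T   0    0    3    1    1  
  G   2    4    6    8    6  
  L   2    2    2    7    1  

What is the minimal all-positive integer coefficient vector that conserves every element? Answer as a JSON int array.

Z: 5·0+5·5+2·7 = 39 | 3·6+3·7 = 39
D: 5·5+5·0+2·7 = 39 | 3·7+3·6 = 39
T: 5·0+5·0+2·3 = 6 | 3·1+3·1 = 6
G: 5·2+5·4+2·6 = 42 | 3·8+3·6 = 42
L: 5·2+5·2+2·2 = 24 | 3·7+3·1 = 24
gcd(5,5,2,3,3) = 1

Coefficients: [5, 5, 2, 3, 3]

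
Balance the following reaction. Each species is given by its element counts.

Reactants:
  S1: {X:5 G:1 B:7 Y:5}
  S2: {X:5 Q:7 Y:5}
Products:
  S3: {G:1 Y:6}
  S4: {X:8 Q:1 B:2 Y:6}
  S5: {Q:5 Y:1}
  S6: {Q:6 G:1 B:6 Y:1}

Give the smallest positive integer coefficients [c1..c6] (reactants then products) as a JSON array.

X: 4·5+4·5 = 40 | 1·0+5·8+1·0+3·0 = 40
Q: 4·0+4·7 = 28 | 1·0+5·1+1·5+3·6 = 28
G: 4·1+4·0 = 4 | 1·1+5·0+1·0+3·1 = 4
B: 4·7+4·0 = 28 | 1·0+5·2+1·0+3·6 = 28
Y: 4·5+4·5 = 40 | 1·6+5·6+1·1+3·1 = 40
gcd(4,4,1,5,1,3) = 1

Coefficients: [4, 4, 1, 5, 1, 3]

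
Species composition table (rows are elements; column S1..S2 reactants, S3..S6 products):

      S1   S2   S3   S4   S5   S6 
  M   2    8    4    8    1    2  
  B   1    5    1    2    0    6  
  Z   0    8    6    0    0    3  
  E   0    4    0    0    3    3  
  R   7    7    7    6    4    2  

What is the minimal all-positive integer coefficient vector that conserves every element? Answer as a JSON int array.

M: 6·2+6·8 = 60 | 6·4+3·8+4·1+4·2 = 60
B: 6·1+6·5 = 36 | 6·1+3·2+4·0+4·6 = 36
Z: 6·0+6·8 = 48 | 6·6+3·0+4·0+4·3 = 48
E: 6·0+6·4 = 24 | 6·0+3·0+4·3+4·3 = 24
R: 6·7+6·7 = 84 | 6·7+3·6+4·4+4·2 = 84
gcd(6,6,6,3,4,4) = 1

Coefficients: [6, 6, 6, 3, 4, 4]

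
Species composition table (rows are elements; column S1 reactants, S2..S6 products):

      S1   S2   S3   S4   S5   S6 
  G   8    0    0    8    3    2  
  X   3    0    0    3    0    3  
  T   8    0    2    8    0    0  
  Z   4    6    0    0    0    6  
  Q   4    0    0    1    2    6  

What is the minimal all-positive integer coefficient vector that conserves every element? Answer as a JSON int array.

Coefficients: [3, 1, 4, 2, 2, 1]

G: 3·8 = 24 | 1·0+4·0+2·8+2·3+1·2 = 24
X: 3·3 = 9 | 1·0+4·0+2·3+2·0+1·3 = 9
T: 3·8 = 24 | 1·0+4·2+2·8+2·0+1·0 = 24
Z: 3·4 = 12 | 1·6+4·0+2·0+2·0+1·6 = 12
Q: 3·4 = 12 | 1·0+4·0+2·1+2·2+1·6 = 12
gcd(3,1,4,2,2,1) = 1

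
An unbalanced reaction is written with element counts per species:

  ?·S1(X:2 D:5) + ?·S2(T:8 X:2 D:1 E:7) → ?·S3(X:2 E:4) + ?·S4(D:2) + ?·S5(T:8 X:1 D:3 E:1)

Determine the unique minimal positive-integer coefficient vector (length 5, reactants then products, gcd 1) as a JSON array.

T: 2·0+2·8 = 16 | 3·0+3·0+2·8 = 16
X: 2·2+2·2 = 8 | 3·2+3·0+2·1 = 8
D: 2·5+2·1 = 12 | 3·0+3·2+2·3 = 12
E: 2·0+2·7 = 14 | 3·4+3·0+2·1 = 14
gcd(2,2,3,3,2) = 1

Coefficients: [2, 2, 3, 3, 2]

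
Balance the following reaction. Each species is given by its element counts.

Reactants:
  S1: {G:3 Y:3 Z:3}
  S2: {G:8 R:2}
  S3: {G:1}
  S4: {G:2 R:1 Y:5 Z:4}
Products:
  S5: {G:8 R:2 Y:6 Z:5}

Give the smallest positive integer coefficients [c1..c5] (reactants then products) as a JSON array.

G: 2·3+3·8+6·1+6·2 = 48 | 6·8 = 48
R: 2·0+3·2+6·0+6·1 = 12 | 6·2 = 12
Y: 2·3+3·0+6·0+6·5 = 36 | 6·6 = 36
Z: 2·3+3·0+6·0+6·4 = 30 | 6·5 = 30
gcd(2,3,6,6,6) = 1

Coefficients: [2, 3, 6, 6, 6]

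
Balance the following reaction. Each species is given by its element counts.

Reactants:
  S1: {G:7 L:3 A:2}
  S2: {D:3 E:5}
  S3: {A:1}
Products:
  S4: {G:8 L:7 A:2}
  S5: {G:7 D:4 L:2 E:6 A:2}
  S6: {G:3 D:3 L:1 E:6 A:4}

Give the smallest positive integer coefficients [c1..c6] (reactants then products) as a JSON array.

G: 5·7+6·0+6·0 = 35 | 1·8+3·7+2·3 = 35
D: 5·0+6·3+6·0 = 18 | 1·0+3·4+2·3 = 18
L: 5·3+6·0+6·0 = 15 | 1·7+3·2+2·1 = 15
E: 5·0+6·5+6·0 = 30 | 1·0+3·6+2·6 = 30
A: 5·2+6·0+6·1 = 16 | 1·2+3·2+2·4 = 16
gcd(5,6,6,1,3,2) = 1

Coefficients: [5, 6, 6, 1, 3, 2]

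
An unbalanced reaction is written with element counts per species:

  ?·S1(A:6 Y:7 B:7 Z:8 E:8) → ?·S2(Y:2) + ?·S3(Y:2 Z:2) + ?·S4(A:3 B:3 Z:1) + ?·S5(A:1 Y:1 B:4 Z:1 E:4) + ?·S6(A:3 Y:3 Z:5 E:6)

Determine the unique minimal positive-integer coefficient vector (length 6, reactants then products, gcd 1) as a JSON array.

Coefficients: [3, 2, 4, 3, 3, 2]

A: 3·6 = 18 | 2·0+4·0+3·3+3·1+2·3 = 18
Y: 3·7 = 21 | 2·2+4·2+3·0+3·1+2·3 = 21
B: 3·7 = 21 | 2·0+4·0+3·3+3·4+2·0 = 21
Z: 3·8 = 24 | 2·0+4·2+3·1+3·1+2·5 = 24
E: 3·8 = 24 | 2·0+4·0+3·0+3·4+2·6 = 24
gcd(3,2,4,3,3,2) = 1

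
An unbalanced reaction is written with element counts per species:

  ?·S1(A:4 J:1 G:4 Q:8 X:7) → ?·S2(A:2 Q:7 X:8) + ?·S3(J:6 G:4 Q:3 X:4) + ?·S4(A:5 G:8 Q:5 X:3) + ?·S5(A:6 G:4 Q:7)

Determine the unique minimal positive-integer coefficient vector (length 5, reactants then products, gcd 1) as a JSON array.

A: 6·4 = 24 | 4·2+1·0+2·5+1·6 = 24
J: 6·1 = 6 | 4·0+1·6+2·0+1·0 = 6
G: 6·4 = 24 | 4·0+1·4+2·8+1·4 = 24
Q: 6·8 = 48 | 4·7+1·3+2·5+1·7 = 48
X: 6·7 = 42 | 4·8+1·4+2·3+1·0 = 42
gcd(6,4,1,2,1) = 1

Coefficients: [6, 4, 1, 2, 1]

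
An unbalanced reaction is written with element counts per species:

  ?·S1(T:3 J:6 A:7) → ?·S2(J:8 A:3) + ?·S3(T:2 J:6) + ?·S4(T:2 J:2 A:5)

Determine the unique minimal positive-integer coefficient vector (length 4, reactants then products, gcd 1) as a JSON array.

Coefficients: [4, 1, 1, 5]

T: 4·3 = 12 | 1·0+1·2+5·2 = 12
J: 4·6 = 24 | 1·8+1·6+5·2 = 24
A: 4·7 = 28 | 1·3+1·0+5·5 = 28
gcd(4,1,1,5) = 1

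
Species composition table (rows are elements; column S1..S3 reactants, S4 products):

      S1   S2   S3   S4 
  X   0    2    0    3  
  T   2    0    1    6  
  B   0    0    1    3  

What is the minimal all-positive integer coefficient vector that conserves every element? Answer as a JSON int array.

Coefficients: [3, 3, 6, 2]

X: 3·0+3·2+6·0 = 6 | 2·3 = 6
T: 3·2+3·0+6·1 = 12 | 2·6 = 12
B: 3·0+3·0+6·1 = 6 | 2·3 = 6
gcd(3,3,6,2) = 1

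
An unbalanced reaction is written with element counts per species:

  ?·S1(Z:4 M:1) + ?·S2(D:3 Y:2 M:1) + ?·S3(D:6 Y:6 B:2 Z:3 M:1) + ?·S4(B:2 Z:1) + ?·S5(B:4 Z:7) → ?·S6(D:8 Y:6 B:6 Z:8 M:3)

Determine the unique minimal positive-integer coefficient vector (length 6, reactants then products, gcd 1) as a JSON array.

Coefficients: [2, 6, 1, 6, 1, 3]

D: 2·0+6·3+1·6+6·0+1·0 = 24 | 3·8 = 24
Y: 2·0+6·2+1·6+6·0+1·0 = 18 | 3·6 = 18
B: 2·0+6·0+1·2+6·2+1·4 = 18 | 3·6 = 18
Z: 2·4+6·0+1·3+6·1+1·7 = 24 | 3·8 = 24
M: 2·1+6·1+1·1+6·0+1·0 = 9 | 3·3 = 9
gcd(2,6,1,6,1,3) = 1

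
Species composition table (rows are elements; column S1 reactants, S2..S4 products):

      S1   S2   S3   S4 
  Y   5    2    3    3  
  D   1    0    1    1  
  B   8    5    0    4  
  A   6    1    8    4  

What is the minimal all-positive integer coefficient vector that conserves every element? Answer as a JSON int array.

Y: 4·5 = 20 | 4·2+1·3+3·3 = 20
D: 4·1 = 4 | 4·0+1·1+3·1 = 4
B: 4·8 = 32 | 4·5+1·0+3·4 = 32
A: 4·6 = 24 | 4·1+1·8+3·4 = 24
gcd(4,4,1,3) = 1

Coefficients: [4, 4, 1, 3]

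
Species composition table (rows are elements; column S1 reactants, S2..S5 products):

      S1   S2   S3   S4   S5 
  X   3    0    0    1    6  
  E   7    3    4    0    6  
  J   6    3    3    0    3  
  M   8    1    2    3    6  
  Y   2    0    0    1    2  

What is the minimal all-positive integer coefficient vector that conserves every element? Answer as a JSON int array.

Coefficients: [4, 6, 1, 6, 1]

X: 4·3 = 12 | 6·0+1·0+6·1+1·6 = 12
E: 4·7 = 28 | 6·3+1·4+6·0+1·6 = 28
J: 4·6 = 24 | 6·3+1·3+6·0+1·3 = 24
M: 4·8 = 32 | 6·1+1·2+6·3+1·6 = 32
Y: 4·2 = 8 | 6·0+1·0+6·1+1·2 = 8
gcd(4,6,1,6,1) = 1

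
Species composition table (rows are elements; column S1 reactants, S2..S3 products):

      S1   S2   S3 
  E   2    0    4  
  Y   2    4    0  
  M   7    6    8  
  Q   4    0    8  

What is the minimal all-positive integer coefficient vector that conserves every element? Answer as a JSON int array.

E: 2·2 = 4 | 1·0+1·4 = 4
Y: 2·2 = 4 | 1·4+1·0 = 4
M: 2·7 = 14 | 1·6+1·8 = 14
Q: 2·4 = 8 | 1·0+1·8 = 8
gcd(2,1,1) = 1

Coefficients: [2, 1, 1]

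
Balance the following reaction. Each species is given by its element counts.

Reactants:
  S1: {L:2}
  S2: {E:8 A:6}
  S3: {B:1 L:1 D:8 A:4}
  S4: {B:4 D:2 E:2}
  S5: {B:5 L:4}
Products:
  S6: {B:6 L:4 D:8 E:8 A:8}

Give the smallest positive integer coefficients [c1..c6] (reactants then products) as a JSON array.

Coefficients: [4, 4, 4, 4, 2, 5]

B: 4·0+4·0+4·1+4·4+2·5 = 30 | 5·6 = 30
L: 4·2+4·0+4·1+4·0+2·4 = 20 | 5·4 = 20
D: 4·0+4·0+4·8+4·2+2·0 = 40 | 5·8 = 40
E: 4·0+4·8+4·0+4·2+2·0 = 40 | 5·8 = 40
A: 4·0+4·6+4·4+4·0+2·0 = 40 | 5·8 = 40
gcd(4,4,4,4,2,5) = 1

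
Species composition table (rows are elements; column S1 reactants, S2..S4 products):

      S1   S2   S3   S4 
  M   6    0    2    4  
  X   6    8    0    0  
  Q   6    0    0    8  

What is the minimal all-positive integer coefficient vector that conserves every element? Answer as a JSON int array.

Coefficients: [4, 3, 6, 3]

M: 4·6 = 24 | 3·0+6·2+3·4 = 24
X: 4·6 = 24 | 3·8+6·0+3·0 = 24
Q: 4·6 = 24 | 3·0+6·0+3·8 = 24
gcd(4,3,6,3) = 1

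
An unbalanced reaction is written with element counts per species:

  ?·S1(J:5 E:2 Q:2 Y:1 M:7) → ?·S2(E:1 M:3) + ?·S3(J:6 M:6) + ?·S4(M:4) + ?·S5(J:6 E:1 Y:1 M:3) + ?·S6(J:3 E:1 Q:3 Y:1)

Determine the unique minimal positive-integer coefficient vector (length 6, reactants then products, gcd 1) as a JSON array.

Coefficients: [6, 6, 1, 3, 2, 4]

J: 6·5 = 30 | 6·0+1·6+3·0+2·6+4·3 = 30
E: 6·2 = 12 | 6·1+1·0+3·0+2·1+4·1 = 12
Q: 6·2 = 12 | 6·0+1·0+3·0+2·0+4·3 = 12
Y: 6·1 = 6 | 6·0+1·0+3·0+2·1+4·1 = 6
M: 6·7 = 42 | 6·3+1·6+3·4+2·3+4·0 = 42
gcd(6,6,1,3,2,4) = 1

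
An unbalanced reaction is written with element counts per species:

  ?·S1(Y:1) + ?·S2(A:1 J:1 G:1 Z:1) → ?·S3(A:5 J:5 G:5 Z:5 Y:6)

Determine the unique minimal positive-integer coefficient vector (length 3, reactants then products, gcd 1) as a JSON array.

A: 6·0+5·1 = 5 | 1·5 = 5
J: 6·0+5·1 = 5 | 1·5 = 5
G: 6·0+5·1 = 5 | 1·5 = 5
Z: 6·0+5·1 = 5 | 1·5 = 5
Y: 6·1+5·0 = 6 | 1·6 = 6
gcd(6,5,1) = 1

Coefficients: [6, 5, 1]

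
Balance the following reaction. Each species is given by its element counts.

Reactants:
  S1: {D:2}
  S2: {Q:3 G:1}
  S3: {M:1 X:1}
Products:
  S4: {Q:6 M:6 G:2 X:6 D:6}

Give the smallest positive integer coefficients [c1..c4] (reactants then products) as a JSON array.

Coefficients: [3, 2, 6, 1]

Q: 3·0+2·3+6·0 = 6 | 1·6 = 6
M: 3·0+2·0+6·1 = 6 | 1·6 = 6
G: 3·0+2·1+6·0 = 2 | 1·2 = 2
X: 3·0+2·0+6·1 = 6 | 1·6 = 6
D: 3·2+2·0+6·0 = 6 | 1·6 = 6
gcd(3,2,6,1) = 1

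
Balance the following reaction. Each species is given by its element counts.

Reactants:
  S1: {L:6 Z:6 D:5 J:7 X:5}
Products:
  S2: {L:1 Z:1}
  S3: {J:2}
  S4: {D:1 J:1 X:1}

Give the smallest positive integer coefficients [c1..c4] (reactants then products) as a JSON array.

Coefficients: [1, 6, 1, 5]

L: 1·6 = 6 | 6·1+1·0+5·0 = 6
Z: 1·6 = 6 | 6·1+1·0+5·0 = 6
D: 1·5 = 5 | 6·0+1·0+5·1 = 5
J: 1·7 = 7 | 6·0+1·2+5·1 = 7
X: 1·5 = 5 | 6·0+1·0+5·1 = 5
gcd(1,6,1,5) = 1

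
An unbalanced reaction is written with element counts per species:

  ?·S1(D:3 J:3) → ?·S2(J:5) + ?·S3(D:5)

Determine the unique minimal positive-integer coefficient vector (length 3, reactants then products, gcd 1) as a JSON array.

D: 5·3 = 15 | 3·0+3·5 = 15
J: 5·3 = 15 | 3·5+3·0 = 15
gcd(5,3,3) = 1

Coefficients: [5, 3, 3]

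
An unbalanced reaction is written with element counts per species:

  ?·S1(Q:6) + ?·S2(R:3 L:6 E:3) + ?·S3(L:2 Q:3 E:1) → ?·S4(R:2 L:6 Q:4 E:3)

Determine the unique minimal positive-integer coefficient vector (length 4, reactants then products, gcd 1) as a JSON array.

R: 1·0+4·3+6·0 = 12 | 6·2 = 12
L: 1·0+4·6+6·2 = 36 | 6·6 = 36
Q: 1·6+4·0+6·3 = 24 | 6·4 = 24
E: 1·0+4·3+6·1 = 18 | 6·3 = 18
gcd(1,4,6,6) = 1

Coefficients: [1, 4, 6, 6]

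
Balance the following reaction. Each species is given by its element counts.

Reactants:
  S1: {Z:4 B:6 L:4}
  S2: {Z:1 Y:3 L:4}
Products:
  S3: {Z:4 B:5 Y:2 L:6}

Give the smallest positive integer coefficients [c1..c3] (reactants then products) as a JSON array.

Z: 5·4+4·1 = 24 | 6·4 = 24
B: 5·6+4·0 = 30 | 6·5 = 30
Y: 5·0+4·3 = 12 | 6·2 = 12
L: 5·4+4·4 = 36 | 6·6 = 36
gcd(5,4,6) = 1

Coefficients: [5, 4, 6]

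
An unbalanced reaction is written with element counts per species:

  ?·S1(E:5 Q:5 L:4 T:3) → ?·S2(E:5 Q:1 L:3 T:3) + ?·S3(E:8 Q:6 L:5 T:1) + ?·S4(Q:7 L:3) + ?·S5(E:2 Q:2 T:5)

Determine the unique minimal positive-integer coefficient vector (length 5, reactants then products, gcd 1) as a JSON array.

Coefficients: [5, 3, 1, 2, 1]

E: 5·5 = 25 | 3·5+1·8+2·0+1·2 = 25
Q: 5·5 = 25 | 3·1+1·6+2·7+1·2 = 25
L: 5·4 = 20 | 3·3+1·5+2·3+1·0 = 20
T: 5·3 = 15 | 3·3+1·1+2·0+1·5 = 15
gcd(5,3,1,2,1) = 1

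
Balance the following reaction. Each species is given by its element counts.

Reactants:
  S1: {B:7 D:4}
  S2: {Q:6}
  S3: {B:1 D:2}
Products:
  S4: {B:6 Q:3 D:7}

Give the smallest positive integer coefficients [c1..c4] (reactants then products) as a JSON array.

Coefficients: [1, 1, 5, 2]

B: 1·7+1·0+5·1 = 12 | 2·6 = 12
Q: 1·0+1·6+5·0 = 6 | 2·3 = 6
D: 1·4+1·0+5·2 = 14 | 2·7 = 14
gcd(1,1,5,2) = 1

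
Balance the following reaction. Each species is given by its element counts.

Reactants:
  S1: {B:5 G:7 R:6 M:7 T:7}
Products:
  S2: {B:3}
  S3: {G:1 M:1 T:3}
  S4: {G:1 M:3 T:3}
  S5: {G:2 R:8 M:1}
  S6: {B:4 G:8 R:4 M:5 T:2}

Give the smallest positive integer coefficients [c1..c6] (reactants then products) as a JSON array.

Coefficients: [2, 2, 2, 2, 1, 1]

B: 2·5 = 10 | 2·3+2·0+2·0+1·0+1·4 = 10
G: 2·7 = 14 | 2·0+2·1+2·1+1·2+1·8 = 14
R: 2·6 = 12 | 2·0+2·0+2·0+1·8+1·4 = 12
M: 2·7 = 14 | 2·0+2·1+2·3+1·1+1·5 = 14
T: 2·7 = 14 | 2·0+2·3+2·3+1·0+1·2 = 14
gcd(2,2,2,2,1,1) = 1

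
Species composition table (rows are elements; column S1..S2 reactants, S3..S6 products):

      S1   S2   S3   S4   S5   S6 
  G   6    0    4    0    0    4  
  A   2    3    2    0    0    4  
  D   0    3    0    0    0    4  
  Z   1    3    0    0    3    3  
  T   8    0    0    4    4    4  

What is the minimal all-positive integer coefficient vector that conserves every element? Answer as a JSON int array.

Coefficients: [6, 4, 6, 6, 3, 3]

G: 6·6+4·0 = 36 | 6·4+6·0+3·0+3·4 = 36
A: 6·2+4·3 = 24 | 6·2+6·0+3·0+3·4 = 24
D: 6·0+4·3 = 12 | 6·0+6·0+3·0+3·4 = 12
Z: 6·1+4·3 = 18 | 6·0+6·0+3·3+3·3 = 18
T: 6·8+4·0 = 48 | 6·0+6·4+3·4+3·4 = 48
gcd(6,4,6,6,3,3) = 1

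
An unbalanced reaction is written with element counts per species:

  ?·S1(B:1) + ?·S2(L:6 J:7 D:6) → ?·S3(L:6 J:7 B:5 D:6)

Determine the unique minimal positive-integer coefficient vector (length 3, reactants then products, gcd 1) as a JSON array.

Coefficients: [5, 1, 1]

L: 5·0+1·6 = 6 | 1·6 = 6
J: 5·0+1·7 = 7 | 1·7 = 7
B: 5·1+1·0 = 5 | 1·5 = 5
D: 5·0+1·6 = 6 | 1·6 = 6
gcd(5,1,1) = 1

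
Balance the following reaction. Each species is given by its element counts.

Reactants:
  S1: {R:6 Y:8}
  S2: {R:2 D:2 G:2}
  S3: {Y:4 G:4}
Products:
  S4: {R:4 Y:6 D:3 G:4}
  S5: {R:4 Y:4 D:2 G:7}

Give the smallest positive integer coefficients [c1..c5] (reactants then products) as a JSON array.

Coefficients: [1, 5, 3, 2, 2]

R: 1·6+5·2+3·0 = 16 | 2·4+2·4 = 16
Y: 1·8+5·0+3·4 = 20 | 2·6+2·4 = 20
D: 1·0+5·2+3·0 = 10 | 2·3+2·2 = 10
G: 1·0+5·2+3·4 = 22 | 2·4+2·7 = 22
gcd(1,5,3,2,2) = 1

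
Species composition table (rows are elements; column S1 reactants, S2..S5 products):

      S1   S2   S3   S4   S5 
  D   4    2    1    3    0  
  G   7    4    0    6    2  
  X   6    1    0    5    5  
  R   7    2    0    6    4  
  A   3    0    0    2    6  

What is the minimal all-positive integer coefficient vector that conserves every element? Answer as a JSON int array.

Coefficients: [6, 1, 4, 6, 1]

D: 6·4 = 24 | 1·2+4·1+6·3+1·0 = 24
G: 6·7 = 42 | 1·4+4·0+6·6+1·2 = 42
X: 6·6 = 36 | 1·1+4·0+6·5+1·5 = 36
R: 6·7 = 42 | 1·2+4·0+6·6+1·4 = 42
A: 6·3 = 18 | 1·0+4·0+6·2+1·6 = 18
gcd(6,1,4,6,1) = 1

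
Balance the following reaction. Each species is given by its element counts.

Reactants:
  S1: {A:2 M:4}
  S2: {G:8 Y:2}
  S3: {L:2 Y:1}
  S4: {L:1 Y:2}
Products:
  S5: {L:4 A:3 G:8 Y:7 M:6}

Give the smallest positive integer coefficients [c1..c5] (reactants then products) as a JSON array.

L: 3·0+2·0+2·2+4·1 = 8 | 2·4 = 8
A: 3·2+2·0+2·0+4·0 = 6 | 2·3 = 6
G: 3·0+2·8+2·0+4·0 = 16 | 2·8 = 16
Y: 3·0+2·2+2·1+4·2 = 14 | 2·7 = 14
M: 3·4+2·0+2·0+4·0 = 12 | 2·6 = 12
gcd(3,2,2,4,2) = 1

Coefficients: [3, 2, 2, 4, 2]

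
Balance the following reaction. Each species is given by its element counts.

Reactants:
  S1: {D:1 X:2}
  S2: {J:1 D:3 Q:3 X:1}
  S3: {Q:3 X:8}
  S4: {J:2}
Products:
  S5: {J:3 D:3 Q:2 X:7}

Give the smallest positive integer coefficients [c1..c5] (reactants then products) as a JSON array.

Coefficients: [6, 1, 1, 4, 3]

J: 6·0+1·1+1·0+4·2 = 9 | 3·3 = 9
D: 6·1+1·3+1·0+4·0 = 9 | 3·3 = 9
Q: 6·0+1·3+1·3+4·0 = 6 | 3·2 = 6
X: 6·2+1·1+1·8+4·0 = 21 | 3·7 = 21
gcd(6,1,1,4,3) = 1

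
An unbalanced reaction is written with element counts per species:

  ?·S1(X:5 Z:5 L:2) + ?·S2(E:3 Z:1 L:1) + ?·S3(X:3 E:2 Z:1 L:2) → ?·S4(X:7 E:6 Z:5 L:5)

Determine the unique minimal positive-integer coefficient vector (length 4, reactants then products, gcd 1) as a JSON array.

X: 1·5+2·0+3·3 = 14 | 2·7 = 14
E: 1·0+2·3+3·2 = 12 | 2·6 = 12
Z: 1·5+2·1+3·1 = 10 | 2·5 = 10
L: 1·2+2·1+3·2 = 10 | 2·5 = 10
gcd(1,2,3,2) = 1

Coefficients: [1, 2, 3, 2]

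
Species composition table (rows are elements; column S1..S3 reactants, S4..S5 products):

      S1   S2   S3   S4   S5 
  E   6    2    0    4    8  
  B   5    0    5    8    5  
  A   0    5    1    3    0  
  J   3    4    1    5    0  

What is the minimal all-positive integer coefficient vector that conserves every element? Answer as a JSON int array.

E: 4·6+2·2+5·0 = 28 | 5·4+1·8 = 28
B: 4·5+2·0+5·5 = 45 | 5·8+1·5 = 45
A: 4·0+2·5+5·1 = 15 | 5·3+1·0 = 15
J: 4·3+2·4+5·1 = 25 | 5·5+1·0 = 25
gcd(4,2,5,5,1) = 1

Coefficients: [4, 2, 5, 5, 1]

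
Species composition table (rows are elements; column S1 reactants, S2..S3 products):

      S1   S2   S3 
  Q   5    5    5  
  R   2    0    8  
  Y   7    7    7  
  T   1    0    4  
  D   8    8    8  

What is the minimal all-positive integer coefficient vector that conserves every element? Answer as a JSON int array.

Q: 4·5 = 20 | 3·5+1·5 = 20
R: 4·2 = 8 | 3·0+1·8 = 8
Y: 4·7 = 28 | 3·7+1·7 = 28
T: 4·1 = 4 | 3·0+1·4 = 4
D: 4·8 = 32 | 3·8+1·8 = 32
gcd(4,3,1) = 1

Coefficients: [4, 3, 1]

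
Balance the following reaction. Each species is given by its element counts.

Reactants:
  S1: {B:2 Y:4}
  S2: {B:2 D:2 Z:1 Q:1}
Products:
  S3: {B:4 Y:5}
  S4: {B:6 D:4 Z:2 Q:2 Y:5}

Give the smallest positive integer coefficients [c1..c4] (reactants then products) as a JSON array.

B: 5·2+6·2 = 22 | 1·4+3·6 = 22
D: 5·0+6·2 = 12 | 1·0+3·4 = 12
Z: 5·0+6·1 = 6 | 1·0+3·2 = 6
Q: 5·0+6·1 = 6 | 1·0+3·2 = 6
Y: 5·4+6·0 = 20 | 1·5+3·5 = 20
gcd(5,6,1,3) = 1

Coefficients: [5, 6, 1, 3]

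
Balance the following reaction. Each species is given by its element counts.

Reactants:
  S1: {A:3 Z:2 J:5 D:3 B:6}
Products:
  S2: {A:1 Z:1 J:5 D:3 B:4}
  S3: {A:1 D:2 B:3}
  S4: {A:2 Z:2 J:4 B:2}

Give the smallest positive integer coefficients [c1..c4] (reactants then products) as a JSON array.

A: 6·3 = 18 | 2·1+6·1+5·2 = 18
Z: 6·2 = 12 | 2·1+6·0+5·2 = 12
J: 6·5 = 30 | 2·5+6·0+5·4 = 30
D: 6·3 = 18 | 2·3+6·2+5·0 = 18
B: 6·6 = 36 | 2·4+6·3+5·2 = 36
gcd(6,2,6,5) = 1

Coefficients: [6, 2, 6, 5]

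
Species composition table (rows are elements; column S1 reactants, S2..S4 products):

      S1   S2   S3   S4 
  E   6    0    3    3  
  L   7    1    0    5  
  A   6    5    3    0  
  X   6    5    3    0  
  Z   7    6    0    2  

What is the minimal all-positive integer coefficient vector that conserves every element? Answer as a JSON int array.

E: 4·6 = 24 | 3·0+3·3+5·3 = 24
L: 4·7 = 28 | 3·1+3·0+5·5 = 28
A: 4·6 = 24 | 3·5+3·3+5·0 = 24
X: 4·6 = 24 | 3·5+3·3+5·0 = 24
Z: 4·7 = 28 | 3·6+3·0+5·2 = 28
gcd(4,3,3,5) = 1

Coefficients: [4, 3, 3, 5]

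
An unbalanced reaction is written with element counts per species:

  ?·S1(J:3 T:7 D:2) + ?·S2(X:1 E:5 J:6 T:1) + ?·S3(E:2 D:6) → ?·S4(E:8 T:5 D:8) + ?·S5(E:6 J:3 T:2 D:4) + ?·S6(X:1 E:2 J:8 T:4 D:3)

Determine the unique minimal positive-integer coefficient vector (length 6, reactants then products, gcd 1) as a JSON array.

Coefficients: [5, 6, 6, 3, 1, 6]

X: 5·0+6·1+6·0 = 6 | 3·0+1·0+6·1 = 6
E: 5·0+6·5+6·2 = 42 | 3·8+1·6+6·2 = 42
J: 5·3+6·6+6·0 = 51 | 3·0+1·3+6·8 = 51
T: 5·7+6·1+6·0 = 41 | 3·5+1·2+6·4 = 41
D: 5·2+6·0+6·6 = 46 | 3·8+1·4+6·3 = 46
gcd(5,6,6,3,1,6) = 1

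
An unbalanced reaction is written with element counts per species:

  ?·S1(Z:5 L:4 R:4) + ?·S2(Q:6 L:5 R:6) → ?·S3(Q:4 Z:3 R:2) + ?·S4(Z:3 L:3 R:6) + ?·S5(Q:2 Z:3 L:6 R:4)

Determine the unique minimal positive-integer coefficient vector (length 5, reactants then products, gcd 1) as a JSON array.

Coefficients: [6, 3, 2, 3, 5]

Q: 6·0+3·6 = 18 | 2·4+3·0+5·2 = 18
Z: 6·5+3·0 = 30 | 2·3+3·3+5·3 = 30
L: 6·4+3·5 = 39 | 2·0+3·3+5·6 = 39
R: 6·4+3·6 = 42 | 2·2+3·6+5·4 = 42
gcd(6,3,2,3,5) = 1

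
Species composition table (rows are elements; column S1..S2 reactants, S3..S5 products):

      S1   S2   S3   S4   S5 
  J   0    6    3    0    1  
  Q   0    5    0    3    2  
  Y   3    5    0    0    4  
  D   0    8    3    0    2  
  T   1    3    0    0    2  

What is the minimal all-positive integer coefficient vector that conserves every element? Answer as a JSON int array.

J: 3·0+3·6 = 18 | 4·3+1·0+6·1 = 18
Q: 3·0+3·5 = 15 | 4·0+1·3+6·2 = 15
Y: 3·3+3·5 = 24 | 4·0+1·0+6·4 = 24
D: 3·0+3·8 = 24 | 4·3+1·0+6·2 = 24
T: 3·1+3·3 = 12 | 4·0+1·0+6·2 = 12
gcd(3,3,4,1,6) = 1

Coefficients: [3, 3, 4, 1, 6]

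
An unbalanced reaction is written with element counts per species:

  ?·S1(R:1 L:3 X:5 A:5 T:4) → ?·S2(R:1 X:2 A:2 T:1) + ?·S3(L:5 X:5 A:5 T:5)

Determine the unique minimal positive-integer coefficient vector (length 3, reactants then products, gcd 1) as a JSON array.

Coefficients: [5, 5, 3]

R: 5·1 = 5 | 5·1+3·0 = 5
L: 5·3 = 15 | 5·0+3·5 = 15
X: 5·5 = 25 | 5·2+3·5 = 25
A: 5·5 = 25 | 5·2+3·5 = 25
T: 5·4 = 20 | 5·1+3·5 = 20
gcd(5,5,3) = 1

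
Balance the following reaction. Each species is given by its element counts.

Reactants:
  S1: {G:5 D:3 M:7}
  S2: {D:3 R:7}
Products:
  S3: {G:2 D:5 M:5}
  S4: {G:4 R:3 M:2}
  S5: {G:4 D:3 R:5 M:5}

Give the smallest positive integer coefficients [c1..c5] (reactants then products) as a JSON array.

Coefficients: [6, 4, 3, 1, 5]

G: 6·5+4·0 = 30 | 3·2+1·4+5·4 = 30
D: 6·3+4·3 = 30 | 3·5+1·0+5·3 = 30
R: 6·0+4·7 = 28 | 3·0+1·3+5·5 = 28
M: 6·7+4·0 = 42 | 3·5+1·2+5·5 = 42
gcd(6,4,3,1,5) = 1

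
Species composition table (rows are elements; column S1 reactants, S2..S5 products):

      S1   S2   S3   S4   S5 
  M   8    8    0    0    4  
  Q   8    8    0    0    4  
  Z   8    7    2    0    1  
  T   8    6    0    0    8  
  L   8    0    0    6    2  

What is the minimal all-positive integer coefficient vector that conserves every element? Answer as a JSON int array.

Coefficients: [5, 4, 5, 6, 2]

M: 5·8 = 40 | 4·8+5·0+6·0+2·4 = 40
Q: 5·8 = 40 | 4·8+5·0+6·0+2·4 = 40
Z: 5·8 = 40 | 4·7+5·2+6·0+2·1 = 40
T: 5·8 = 40 | 4·6+5·0+6·0+2·8 = 40
L: 5·8 = 40 | 4·0+5·0+6·6+2·2 = 40
gcd(5,4,5,6,2) = 1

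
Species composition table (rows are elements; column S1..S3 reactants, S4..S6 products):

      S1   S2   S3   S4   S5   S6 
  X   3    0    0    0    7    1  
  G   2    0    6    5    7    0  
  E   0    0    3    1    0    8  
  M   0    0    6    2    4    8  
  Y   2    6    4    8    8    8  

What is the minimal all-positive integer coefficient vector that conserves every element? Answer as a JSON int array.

X: 5·3+5·0+4·0 = 15 | 4·0+2·7+1·1 = 15
G: 5·2+5·0+4·6 = 34 | 4·5+2·7+1·0 = 34
E: 5·0+5·0+4·3 = 12 | 4·1+2·0+1·8 = 12
M: 5·0+5·0+4·6 = 24 | 4·2+2·4+1·8 = 24
Y: 5·2+5·6+4·4 = 56 | 4·8+2·8+1·8 = 56
gcd(5,5,4,4,2,1) = 1

Coefficients: [5, 5, 4, 4, 2, 1]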